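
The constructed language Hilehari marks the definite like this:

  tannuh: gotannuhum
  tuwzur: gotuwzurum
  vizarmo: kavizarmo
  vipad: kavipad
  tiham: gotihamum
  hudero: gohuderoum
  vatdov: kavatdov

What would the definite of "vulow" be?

kavulow

"vulow" begins with v-. The stems beginning with v- (vatdov → kavatdov, vizarmo → kavizarmo, vipad → kavipad) add the prefix ka-.
So vulow → kavulow.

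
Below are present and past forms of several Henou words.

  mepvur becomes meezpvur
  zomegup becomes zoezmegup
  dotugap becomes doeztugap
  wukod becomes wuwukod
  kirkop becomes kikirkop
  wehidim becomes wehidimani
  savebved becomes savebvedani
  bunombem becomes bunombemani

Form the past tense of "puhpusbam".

puezhpusbam

"puhpusbam" has last vowel 'a'. The one such stem in the data (dotugap → doeztugap) inserts -ez- after the first vowel (as do mepvur, zomegup), so the same rule applies.
So puhpusbam → puezhpusbam.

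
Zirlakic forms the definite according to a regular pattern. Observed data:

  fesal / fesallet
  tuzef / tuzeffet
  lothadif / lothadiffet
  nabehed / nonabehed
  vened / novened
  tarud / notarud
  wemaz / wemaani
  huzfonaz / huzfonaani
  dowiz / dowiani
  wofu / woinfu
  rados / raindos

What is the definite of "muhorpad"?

"muhorpad" ends in -d. The stems ending in -d (nabehed → nonabehed, vened → novened, tarud → notarud) add the prefix no-.
So muhorpad → nomuhorpad.

nomuhorpad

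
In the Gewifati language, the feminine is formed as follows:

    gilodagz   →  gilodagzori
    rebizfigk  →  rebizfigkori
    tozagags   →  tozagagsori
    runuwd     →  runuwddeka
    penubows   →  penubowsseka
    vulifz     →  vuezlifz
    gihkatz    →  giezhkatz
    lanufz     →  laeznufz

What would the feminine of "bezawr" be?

bezawrreka

tozagags and penubows both end in -s yet inflect differently (tozagagsori, penubowsseka), so the final letter is not what conditions the rule; the second-to-last letter is.
"bezawr" has second-to-last letter 'w'. The stems whose second-to-last letter is 'w' (runuwd → runuwddeka, penubows → penubowsseka) double the final consonant and add -eka.
The other patterns: stems whose second-to-last letter is 'g' add -ori; stems whose second-to-last letter is 'f' or 't' insert -ez- after the first vowel.
So bezawr → bezawrreka.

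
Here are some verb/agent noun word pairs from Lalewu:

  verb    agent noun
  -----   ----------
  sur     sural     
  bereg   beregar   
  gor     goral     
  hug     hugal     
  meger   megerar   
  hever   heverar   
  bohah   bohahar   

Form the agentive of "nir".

"nir" has 1 vowel. The stems with 1 vowel (gor → goral, sur → sural, hug → hugal) add -al.
The other pattern: stems with 2 vowels add -ar.
So nir → niral.

niral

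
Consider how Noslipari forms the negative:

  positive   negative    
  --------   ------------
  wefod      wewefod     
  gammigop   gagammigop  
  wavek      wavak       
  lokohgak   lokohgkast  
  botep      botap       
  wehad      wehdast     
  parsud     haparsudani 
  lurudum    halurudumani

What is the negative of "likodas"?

likodsast

parsud and wehad both end in -d yet inflect differently (haparsudani, wehdast), so the final letter is not what conditions the rule; the last vowel is.
"likodas" has last vowel 'a'. The stems whose last vowel is 'a' (wehad → wehdast, lokohgak → lokohgkast) delete the last vowel and add -ast.
The other patterns: stems whose last vowel is 'u' add ha- … -ani around the stem; stems whose last vowel is 'e' change the last vowel to 'a'; stems whose last vowel is 'o' repeat the first consonant+vowel as a prefix.
So likodas → likodsast.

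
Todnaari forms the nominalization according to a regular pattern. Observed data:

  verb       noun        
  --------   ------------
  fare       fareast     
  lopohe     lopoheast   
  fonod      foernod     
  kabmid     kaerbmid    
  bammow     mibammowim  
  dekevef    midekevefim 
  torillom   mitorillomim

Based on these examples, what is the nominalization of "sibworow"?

"sibworow" ends in -w. The one such stem in the data (bammow → mibammowim) adds mi- … -im around the stem, so the same rule applies.
The other patterns: stems ending in -e add -ast; stems ending in -d insert -er- after the first vowel.
So sibworow → misibworowim.

misibworowim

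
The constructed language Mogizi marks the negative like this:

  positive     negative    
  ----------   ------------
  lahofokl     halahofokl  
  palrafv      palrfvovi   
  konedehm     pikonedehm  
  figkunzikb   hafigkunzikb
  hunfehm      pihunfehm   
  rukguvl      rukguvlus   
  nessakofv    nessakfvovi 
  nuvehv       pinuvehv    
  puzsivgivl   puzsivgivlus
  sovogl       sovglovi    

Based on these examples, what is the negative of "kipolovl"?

kipolovlus

lahofokl and rukguvl both end in -l yet inflect differently (halahofokl, rukguvlus), so the final letter is not what conditions the rule; the second-to-last letter is.
"kipolovl" has second-to-last letter 'v'. The stems whose second-to-last letter is 'v' (rukguvl → rukguvlus, puzsivgivl → puzsivgivlus) add -us.
The other patterns: stems whose second-to-last letter is 'k' add the prefix ha-; stems whose second-to-last letter is 'h' add the prefix pi-; stems whose second-to-last letter is 'f' or 'g' delete the last vowel and add -ovi.
So kipolovl → kipolovlus.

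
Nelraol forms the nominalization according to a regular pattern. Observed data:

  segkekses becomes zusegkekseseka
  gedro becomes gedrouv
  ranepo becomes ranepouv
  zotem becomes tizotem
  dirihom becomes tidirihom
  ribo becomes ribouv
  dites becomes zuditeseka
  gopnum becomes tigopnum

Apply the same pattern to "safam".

gedro and dirihom both have last vowel 'o' yet inflect differently (gedrouv, tidirihom), so the last vowel is not what conditions the rule; the final letter is.
"safam" ends in -m. The stems ending in -m (dirihom → tidirihom, gopnum → tigopnum, zotem → tizotem) add the prefix ti-.
So safam → tisafam.

tisafam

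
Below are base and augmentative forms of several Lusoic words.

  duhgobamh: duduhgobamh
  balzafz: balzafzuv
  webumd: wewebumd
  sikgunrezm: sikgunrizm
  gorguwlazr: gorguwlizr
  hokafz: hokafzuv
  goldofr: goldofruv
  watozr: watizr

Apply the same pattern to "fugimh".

fufugimh

"fugimh" has second-to-last letter 'm'. The stems whose second-to-last letter is 'm' (webumd → wewebumd, duhgobamh → duduhgobamh) repeat the first consonant+vowel as a prefix.
The other patterns: stems whose second-to-last letter is 'z' change the last vowel to 'i'; stems whose second-to-last letter is 'f' add -uv.
So fugimh → fufugimh.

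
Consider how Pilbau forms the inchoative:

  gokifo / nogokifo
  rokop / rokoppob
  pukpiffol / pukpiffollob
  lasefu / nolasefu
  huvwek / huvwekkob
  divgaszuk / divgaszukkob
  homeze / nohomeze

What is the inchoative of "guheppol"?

"guheppol" ends in a consonant. The stems ending in a consonant (pukpiffol → pukpiffollob, rokop → rokoppob, huvwek → huvwekkob) double the final consonant and add -ob.
So guheppol → guheppollob.

guheppollob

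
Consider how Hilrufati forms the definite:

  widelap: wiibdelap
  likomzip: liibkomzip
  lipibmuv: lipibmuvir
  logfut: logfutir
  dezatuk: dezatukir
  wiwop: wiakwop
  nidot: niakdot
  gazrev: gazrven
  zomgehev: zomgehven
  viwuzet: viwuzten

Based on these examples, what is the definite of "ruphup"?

ruphupir

widelap and wiwop both end in -p yet inflect differently (wiibdelap, wiakwop), so the final letter is not what conditions the rule; the last vowel is.
"ruphup" has last vowel 'u'. The stems whose last vowel is 'u' (lipibmuv → lipibmuvir, logfut → logfutir, dezatuk → dezatukir) add -ir.
The other patterns: stems whose last vowel is 'a' or 'i' insert -ib- after the first vowel; stems whose last vowel is 'o' insert -ak- after the first vowel; stems whose last vowel is 'e' delete the last vowel and add -en.
So ruphup → ruphupir.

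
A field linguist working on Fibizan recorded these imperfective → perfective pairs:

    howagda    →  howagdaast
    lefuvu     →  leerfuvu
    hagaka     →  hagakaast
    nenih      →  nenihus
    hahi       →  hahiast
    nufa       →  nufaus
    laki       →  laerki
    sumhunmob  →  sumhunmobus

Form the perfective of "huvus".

huvusast

hahi and laki both end in -i yet inflect differently (hahiast, laerki), so the final letter is not what conditions the rule; the first letter is.
"huvus" begins with h-. The stems beginning with h- (howagda → howagdaast, hagaka → hagakaast, hahi → hahiast) add -ast.
The other patterns: stems beginning with l- insert -er- after the first vowel; stems beginning with n- or s- add -us.
So huvus → huvusast.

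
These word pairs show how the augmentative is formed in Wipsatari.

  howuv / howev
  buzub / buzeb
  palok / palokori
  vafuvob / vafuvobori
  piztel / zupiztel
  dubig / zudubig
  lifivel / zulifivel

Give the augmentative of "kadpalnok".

buzub and vafuvob both end in -b yet inflect differently (buzeb, vafuvobori), so the final letter is not what conditions the rule; the last vowel is.
"kadpalnok" has last vowel 'o'. The stems whose last vowel is 'o' (palok → palokori, vafuvob → vafuvobori) add -ori.
The other patterns: stems whose last vowel is 'u' change the last vowel to 'e'; stems whose last vowel is 'e' or 'i' add the prefix zu-.
So kadpalnok → kadpalnokori.

kadpalnokori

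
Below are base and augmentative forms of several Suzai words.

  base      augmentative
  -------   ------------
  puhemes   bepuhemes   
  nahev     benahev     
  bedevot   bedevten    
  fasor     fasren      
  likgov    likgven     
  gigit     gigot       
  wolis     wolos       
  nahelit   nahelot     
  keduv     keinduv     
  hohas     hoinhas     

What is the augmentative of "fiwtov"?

nahev and likgov both end in -v yet inflect differently (benahev, likgven), so the final letter is not what conditions the rule; the last vowel is.
"fiwtov" has last vowel 'o'. The stems whose last vowel is 'o' (bedevot → bedevten, fasor → fasren, likgov → likgven) delete the last vowel and add -en.
The other patterns: stems whose last vowel is 'e' add the prefix be-; stems whose last vowel is 'i' change the last vowel to 'o'; stems whose last vowel is 'a' or 'u' insert -in- after the first vowel.
So fiwtov → fiwtven.

fiwtven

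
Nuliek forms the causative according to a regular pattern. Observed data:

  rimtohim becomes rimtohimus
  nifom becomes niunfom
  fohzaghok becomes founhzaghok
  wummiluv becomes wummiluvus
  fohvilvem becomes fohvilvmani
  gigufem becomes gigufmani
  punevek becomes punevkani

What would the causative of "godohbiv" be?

"godohbiv" has last vowel 'i'. The one such stem in the data (rimtohim → rimtohimus) adds -us, so the same rule applies.
The other patterns: stems whose last vowel is 'e' delete the last vowel and add -ani; stems whose last vowel is 'o' insert -un- after the first vowel.
So godohbiv → godohbivus.

godohbivus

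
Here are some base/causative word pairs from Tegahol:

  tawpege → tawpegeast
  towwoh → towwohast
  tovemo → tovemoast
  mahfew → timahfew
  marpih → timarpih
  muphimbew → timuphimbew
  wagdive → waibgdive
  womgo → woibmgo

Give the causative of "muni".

timuni

"muni" begins with m-. The stems beginning with m- (mahfew → timahfew, marpih → timarpih, muphimbew → timuphimbew) add the prefix ti-.
So muni → timuni.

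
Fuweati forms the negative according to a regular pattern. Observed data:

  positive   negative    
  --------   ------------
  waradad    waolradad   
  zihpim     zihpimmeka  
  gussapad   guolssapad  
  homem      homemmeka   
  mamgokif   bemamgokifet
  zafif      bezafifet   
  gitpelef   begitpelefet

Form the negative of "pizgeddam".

pizgeddammeka

zihpim and zafif both have last vowel 'i' yet inflect differently (zihpimmeka, bezafifet), so the last vowel is not what conditions the rule; the final letter is.
"pizgeddam" ends in -m. The stems ending in -m (homem → homemmeka, zihpim → zihpimmeka) double the final consonant and add -eka.
So pizgeddam → pizgeddammeka.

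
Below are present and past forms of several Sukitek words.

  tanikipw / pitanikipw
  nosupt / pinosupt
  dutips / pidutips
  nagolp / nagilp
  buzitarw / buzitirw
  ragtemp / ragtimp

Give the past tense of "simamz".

"simamz" has second-to-last letter 'm'. The one such stem in the data (ragtemp → ragtimp) changes the last vowel to 'i' (as do nagolp, buzitarw), so the same rule applies.
The other pattern: stems whose second-to-last letter is 'p' add the prefix pi-.
So simamz → simimz.

simimz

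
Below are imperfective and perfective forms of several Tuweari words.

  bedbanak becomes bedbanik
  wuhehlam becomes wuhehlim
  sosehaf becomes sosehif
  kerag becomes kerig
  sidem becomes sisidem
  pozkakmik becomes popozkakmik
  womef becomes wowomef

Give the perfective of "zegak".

zegik

"zegak" has last vowel 'a'. The stems whose last vowel is 'a' (bedbanak → bedbanik, wuhehlam → wuhehlim, sosehaf → sosehif) change the last vowel to 'i'.
So zegak → zegik.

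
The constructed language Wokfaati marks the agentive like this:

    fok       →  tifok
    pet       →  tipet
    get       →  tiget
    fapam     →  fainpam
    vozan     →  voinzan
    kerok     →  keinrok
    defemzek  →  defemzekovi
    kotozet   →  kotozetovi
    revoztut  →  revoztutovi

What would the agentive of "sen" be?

tisen

fok and kerok both end in -k yet inflect differently (tifok, keinrok), so the final letter is not what conditions the rule; the number of vowels is.
"sen" has 1 vowel. The stems with 1 vowel (fok → tifok, pet → tipet, get → tiget) add the prefix ti-.
The other patterns: stems with 2 vowels insert -in- after the first vowel; stems with 3 vowels add -ovi.
So sen → tisen.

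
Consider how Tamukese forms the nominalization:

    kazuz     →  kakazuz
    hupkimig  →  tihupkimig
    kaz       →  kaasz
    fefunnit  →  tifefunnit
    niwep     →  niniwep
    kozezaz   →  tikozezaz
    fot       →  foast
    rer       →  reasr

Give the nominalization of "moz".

kaz and kazuz both end in -z yet inflect differently (kaasz, kakazuz), so the final letter is not what conditions the rule; the number of vowels is.
"moz" has 1 vowel. The stems with 1 vowel (kaz → kaasz, rer → reasr, fot → foast) insert -as- after the first vowel.
So moz → moasz.

moasz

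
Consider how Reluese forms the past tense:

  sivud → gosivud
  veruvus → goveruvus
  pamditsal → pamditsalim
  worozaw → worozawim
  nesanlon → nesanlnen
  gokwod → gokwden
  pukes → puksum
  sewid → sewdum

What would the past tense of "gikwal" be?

"gikwal" has last vowel 'a'. The stems whose last vowel is 'a' (pamditsal → pamditsalim, worozaw → worozawim) add -im.
The other patterns: stems whose last vowel is 'u' add the prefix go-; stems whose last vowel is 'o' delete the last vowel and add -en; stems whose last vowel is 'e' or 'i' delete the last vowel and add -um.
So gikwal → gikwalim.

gikwalim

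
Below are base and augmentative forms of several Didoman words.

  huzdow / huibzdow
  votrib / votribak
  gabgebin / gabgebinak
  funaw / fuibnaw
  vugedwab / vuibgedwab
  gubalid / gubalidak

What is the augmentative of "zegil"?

"zegil" has last vowel 'i'. The stems whose last vowel is 'i' (gabgebin → gabgebinak, gubalid → gubalidak, votrib → votribak) add -ak.
The other pattern: stems whose last vowel is 'a' or 'o' insert -ib- after the first vowel.
So zegil → zegilak.

zegilak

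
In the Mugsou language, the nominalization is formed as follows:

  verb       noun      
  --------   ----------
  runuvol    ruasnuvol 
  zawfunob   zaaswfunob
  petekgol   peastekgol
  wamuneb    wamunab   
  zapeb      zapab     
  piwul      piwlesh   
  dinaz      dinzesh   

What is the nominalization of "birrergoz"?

zawfunob and wamuneb both end in -b yet inflect differently (zaaswfunob, wamunab), so the final letter is not what conditions the rule; the last vowel is.
"birrergoz" has last vowel 'o'. The stems whose last vowel is 'o' (runuvol → ruasnuvol, zawfunob → zaaswfunob, petekgol → peastekgol) insert -as- after the first vowel.
The other patterns: stems whose last vowel is 'e' change the last vowel to 'a'; stems whose last vowel is 'a' or 'u' delete the last vowel and add -esh.
So birrergoz → biasrrergoz.

biasrrergoz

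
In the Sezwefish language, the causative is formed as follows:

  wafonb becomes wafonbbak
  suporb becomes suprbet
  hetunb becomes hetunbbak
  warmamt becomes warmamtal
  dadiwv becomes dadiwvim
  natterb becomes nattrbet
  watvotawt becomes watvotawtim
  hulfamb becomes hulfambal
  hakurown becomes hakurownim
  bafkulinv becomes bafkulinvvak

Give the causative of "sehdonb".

"sehdonb" has second-to-last letter 'n'. The stems whose second-to-last letter is 'n' (bafkulinv → bafkulinvvak, wafonb → wafonbbak, hetunb → hetunbbak) double the final consonant and add -ak.
The other patterns: stems whose second-to-last letter is 'm' add -al; stems whose second-to-last letter is 'r' delete the last vowel and add -et; stems whose second-to-last letter is 'w' add -im.
So sehdonb → sehdonbbak.

sehdonbbak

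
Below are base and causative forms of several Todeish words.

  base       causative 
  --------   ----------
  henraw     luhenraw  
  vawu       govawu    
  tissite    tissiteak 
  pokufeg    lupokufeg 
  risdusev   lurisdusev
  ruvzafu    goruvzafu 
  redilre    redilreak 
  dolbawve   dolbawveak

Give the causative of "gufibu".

redilre and pokufeg both have last vowel 'e' yet inflect differently (redilreak, lupokufeg), so the last vowel is not what conditions the rule; the final letter is.
"gufibu" ends in -u. The stems ending in -u (vawu → govawu, ruvzafu → goruvzafu) add the prefix go-.
The other patterns: stems ending in -e add -ak; stems ending in -g, -v or -w add the prefix lu-.
So gufibu → gogufibu.

gogufibu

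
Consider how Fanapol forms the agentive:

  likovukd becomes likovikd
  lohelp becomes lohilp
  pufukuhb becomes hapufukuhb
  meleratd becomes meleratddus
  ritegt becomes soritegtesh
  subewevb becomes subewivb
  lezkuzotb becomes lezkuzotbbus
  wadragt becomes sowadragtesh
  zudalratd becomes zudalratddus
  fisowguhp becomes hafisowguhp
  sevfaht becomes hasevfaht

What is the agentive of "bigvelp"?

ritegt and sevfaht both end in -t yet inflect differently (soritegtesh, hasevfaht), so the final letter is not what conditions the rule; the second-to-last letter is.
"bigvelp" has second-to-last letter 'l'. The one such stem in the data (lohelp → lohilp) changes the last vowel to 'i' (as do subewevb, likovukd), so the same rule applies.
So bigvelp → bigvilp.

bigvilp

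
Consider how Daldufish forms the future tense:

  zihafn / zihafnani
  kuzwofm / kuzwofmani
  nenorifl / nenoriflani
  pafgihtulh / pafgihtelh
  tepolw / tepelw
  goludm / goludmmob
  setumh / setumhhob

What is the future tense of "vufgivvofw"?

vufgivvofwani

"vufgivvofw" has second-to-last letter 'f'. The stems whose second-to-last letter is 'f' (zihafn → zihafnani, kuzwofm → kuzwofmani, nenorifl → nenoriflani) add -ani.
So vufgivvofw → vufgivvofwani.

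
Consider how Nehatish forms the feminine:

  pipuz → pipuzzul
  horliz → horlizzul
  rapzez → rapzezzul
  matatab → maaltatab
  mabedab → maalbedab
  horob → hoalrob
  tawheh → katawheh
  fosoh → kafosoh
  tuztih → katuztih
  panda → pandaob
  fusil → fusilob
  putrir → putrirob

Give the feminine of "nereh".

kanereh

rapzez and tawheh both have last vowel 'e' yet inflect differently (rapzezzul, katawheh), so the last vowel is not what conditions the rule; the final letter is.
"nereh" ends in -h. The stems ending in -h (tawheh → katawheh, fosoh → kafosoh, tuztih → katuztih) add the prefix ka-.
The other patterns: stems ending in -z double the final consonant and add -ul; stems ending in -b insert -al- after the first vowel; stems ending in -a, -l or -r add -ob.
So nereh → kanereh.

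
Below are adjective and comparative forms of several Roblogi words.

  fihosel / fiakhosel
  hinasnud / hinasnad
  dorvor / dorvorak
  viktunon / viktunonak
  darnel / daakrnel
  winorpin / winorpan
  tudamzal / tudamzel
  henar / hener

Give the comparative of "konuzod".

konuzodak

winorpin and viktunon both end in -n yet inflect differently (winorpan, viktunonak), so the final letter is not what conditions the rule; the last vowel is.
"konuzod" has last vowel 'o'. The stems whose last vowel is 'o' (dorvor → dorvorak, viktunon → viktunonak) add -ak.
So konuzod → konuzodak.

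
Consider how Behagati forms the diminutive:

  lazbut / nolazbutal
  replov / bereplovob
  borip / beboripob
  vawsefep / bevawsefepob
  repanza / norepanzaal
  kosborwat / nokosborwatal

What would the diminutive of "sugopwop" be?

besugopwopob

replov and repanza both begin with r- yet inflect differently (bereplovob, norepanzaal), so the first letter is not what conditions the rule; the final letter is.
"sugopwop" ends in -p. The stems ending in -p (vawsefep → bevawsefepob, borip → beboripob) add be- … -ob around the stem.
So sugopwop → besugopwopob.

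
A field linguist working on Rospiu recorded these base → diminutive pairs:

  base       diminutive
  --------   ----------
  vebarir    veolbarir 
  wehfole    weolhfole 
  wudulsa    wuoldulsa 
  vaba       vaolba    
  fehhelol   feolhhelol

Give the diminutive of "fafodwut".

faolfodwut

Every pair shown (vebarir → veolbarir, wehfole → weolhfole, wudulsa → wuoldulsa, …) follows the same rule: insert -ol- after the first vowel.
So fafodwut → faolfodwut.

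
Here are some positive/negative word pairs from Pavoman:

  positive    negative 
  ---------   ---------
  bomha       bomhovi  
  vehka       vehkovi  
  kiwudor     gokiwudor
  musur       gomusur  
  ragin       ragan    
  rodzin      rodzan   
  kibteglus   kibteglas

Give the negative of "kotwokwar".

musur and kibteglus both have last vowel 'u' yet inflect differently (gomusur, kibteglas), so the last vowel is not what conditions the rule; the final letter is.
"kotwokwar" ends in -r. The stems ending in -r (kiwudor → gokiwudor, musur → gomusur) add the prefix go-.
The other patterns: stems ending in -a drop the final letter and add -ovi; stems ending in -n or -s change the last vowel to 'a'.
So kotwokwar → gokotwokwar.

gokotwokwar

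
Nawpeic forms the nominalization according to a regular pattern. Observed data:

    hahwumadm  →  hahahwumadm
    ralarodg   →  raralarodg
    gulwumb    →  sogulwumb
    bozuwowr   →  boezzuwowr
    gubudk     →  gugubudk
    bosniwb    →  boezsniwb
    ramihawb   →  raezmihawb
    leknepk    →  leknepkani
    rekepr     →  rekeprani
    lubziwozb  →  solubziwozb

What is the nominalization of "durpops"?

rekepr and bozuwowr both end in -r yet inflect differently (rekeprani, boezzuwowr), so the final letter is not what conditions the rule; the second-to-last letter is.
"durpops" has second-to-last letter 'p'. The stems whose second-to-last letter is 'p' (leknepk → leknepkani, rekepr → rekeprani) add -ani.
The other patterns: stems whose second-to-last letter is 'w' insert -ez- after the first vowel; stems whose second-to-last letter is 'd' repeat the first consonant+vowel as a prefix; stems whose second-to-last letter is 'm' or 'z' add the prefix so-.
So durpops → durpopsani.

durpopsani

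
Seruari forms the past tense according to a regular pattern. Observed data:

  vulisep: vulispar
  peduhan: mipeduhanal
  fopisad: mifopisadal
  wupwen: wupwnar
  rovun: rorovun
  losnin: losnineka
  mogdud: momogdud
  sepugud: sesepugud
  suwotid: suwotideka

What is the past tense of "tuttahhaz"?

mituttahhazal

"tuttahhaz" has last vowel 'a'. The stems whose last vowel is 'a' (peduhan → mipeduhanal, fopisad → mifopisadal) add mi- … -al around the stem.
So tuttahhaz → mituttahhazal.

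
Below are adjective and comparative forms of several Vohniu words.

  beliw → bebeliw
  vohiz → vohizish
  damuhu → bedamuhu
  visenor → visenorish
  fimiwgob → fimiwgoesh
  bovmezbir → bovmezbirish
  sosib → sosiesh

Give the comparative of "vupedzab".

vupedzaesh

"vupedzab" ends in -b. The stems ending in -b (sosib → sosiesh, fimiwgob → fimiwgoesh) drop the final letter and add -esh.
The other patterns: stems ending in -r or -z add -ish; stems ending in -u or -w add the prefix be-.
So vupedzab → vupedzaesh.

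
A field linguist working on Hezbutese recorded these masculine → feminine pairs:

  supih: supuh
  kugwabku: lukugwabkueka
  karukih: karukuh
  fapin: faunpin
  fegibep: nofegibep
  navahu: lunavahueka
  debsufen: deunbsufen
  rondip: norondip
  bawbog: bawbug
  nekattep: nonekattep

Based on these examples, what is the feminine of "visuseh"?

debsufen and fegibep both have last vowel 'e' yet inflect differently (deunbsufen, nofegibep), so the last vowel is not what conditions the rule; the final letter is.
"visuseh" ends in -h. The stems ending in -h (karukih → karukuh, supih → supuh) change the last vowel to 'u'.
The other patterns: stems ending in -n insert -un- after the first vowel; stems ending in -p add the prefix no-; stems ending in -u add lu- … -eka around the stem.
So visuseh → visusuh.

visusuh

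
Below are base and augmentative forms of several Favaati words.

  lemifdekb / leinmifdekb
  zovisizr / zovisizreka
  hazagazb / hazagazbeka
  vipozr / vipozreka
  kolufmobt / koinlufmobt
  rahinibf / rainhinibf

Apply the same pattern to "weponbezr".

hazagazb and lemifdekb both end in -b yet inflect differently (hazagazbeka, leinmifdekb), so the final letter is not what conditions the rule; the second-to-last letter is.
"weponbezr" has second-to-last letter 'z'. The stems whose second-to-last letter is 'z' (hazagazb → hazagazbeka, vipozr → vipozreka, zovisizr → zovisizreka) add -eka.
So weponbezr → weponbezreka.

weponbezreka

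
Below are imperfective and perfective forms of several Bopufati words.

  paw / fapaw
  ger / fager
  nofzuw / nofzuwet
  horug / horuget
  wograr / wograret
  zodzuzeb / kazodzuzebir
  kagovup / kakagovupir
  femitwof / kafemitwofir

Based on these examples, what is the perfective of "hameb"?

hamebet

paw and nofzuw both end in -w yet inflect differently (fapaw, nofzuwet), so the final letter is not what conditions the rule; the number of vowels is.
"hameb" has 2 vowels. The stems with 2 vowels (nofzuw → nofzuwet, horug → horuget, wograr → wograret) add -et.
So hameb → hamebet.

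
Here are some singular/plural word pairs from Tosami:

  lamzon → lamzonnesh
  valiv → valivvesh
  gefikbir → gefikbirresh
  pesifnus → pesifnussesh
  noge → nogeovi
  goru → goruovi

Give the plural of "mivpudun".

mivpudunnesh

"mivpudun" ends in a consonant. The stems ending in a consonant (lamzon → lamzonnesh, valiv → valivvesh, gefikbir → gefikbirresh) double the final consonant and add -esh.
So mivpudun → mivpudunnesh.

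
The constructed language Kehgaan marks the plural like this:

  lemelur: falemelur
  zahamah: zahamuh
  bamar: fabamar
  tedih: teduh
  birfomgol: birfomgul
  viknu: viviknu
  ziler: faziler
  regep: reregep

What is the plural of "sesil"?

zahamah and bamar both have last vowel 'a' yet inflect differently (zahamuh, fabamar), so the last vowel is not what conditions the rule; the final letter is.
"sesil" ends in -l. The one such stem in the data (birfomgol → birfomgul) changes the last vowel to 'u' (as do zahamah, tedih), so the same rule applies.
So sesil → sesul.

sesul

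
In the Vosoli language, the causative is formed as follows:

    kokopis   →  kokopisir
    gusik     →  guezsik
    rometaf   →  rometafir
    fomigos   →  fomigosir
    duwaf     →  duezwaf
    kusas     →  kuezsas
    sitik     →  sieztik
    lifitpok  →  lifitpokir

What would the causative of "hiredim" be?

hiredimir

"hiredim" has 3 vowels. The stems with 3 vowels (fomigos → fomigosir, kokopis → kokopisir, lifitpok → lifitpokir) add -ir.
The other pattern: stems with 2 vowels insert -ez- after the first vowel.
So hiredim → hiredimir.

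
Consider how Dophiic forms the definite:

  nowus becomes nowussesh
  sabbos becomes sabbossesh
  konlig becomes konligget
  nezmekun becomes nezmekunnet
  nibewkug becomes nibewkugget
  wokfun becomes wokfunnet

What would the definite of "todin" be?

todinnet

"todin" ends in -n. The stems ending in -n (nezmekun → nezmekunnet, wokfun → wokfunnet) double the final consonant and add -et.
The other pattern: stems ending in -s double the final consonant and add -esh.
So todin → todinnet.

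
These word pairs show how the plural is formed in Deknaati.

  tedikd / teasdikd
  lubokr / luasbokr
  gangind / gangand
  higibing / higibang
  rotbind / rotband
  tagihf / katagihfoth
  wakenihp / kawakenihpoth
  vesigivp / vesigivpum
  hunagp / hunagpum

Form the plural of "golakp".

tedikd and gangind both end in -d yet inflect differently (teasdikd, gangand), so the final letter is not what conditions the rule; the second-to-last letter is.
"golakp" has second-to-last letter 'k'. The stems whose second-to-last letter is 'k' (tedikd → teasdikd, lubokr → luasbokr) insert -as- after the first vowel.
The other patterns: stems whose second-to-last letter is 'n' change the last vowel to 'a'; stems whose second-to-last letter is 'h' add ka- … -oth around the stem; stems whose second-to-last letter is 'g' or 'v' add -um.
So golakp → goaslakp.

goaslakp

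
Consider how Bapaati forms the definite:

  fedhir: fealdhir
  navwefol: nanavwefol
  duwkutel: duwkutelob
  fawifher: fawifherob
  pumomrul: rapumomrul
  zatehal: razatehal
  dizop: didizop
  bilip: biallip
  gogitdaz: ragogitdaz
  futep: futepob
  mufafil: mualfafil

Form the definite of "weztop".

weweztop

dizop and futep both end in -p yet inflect differently (didizop, futepob), so the final letter is not what conditions the rule; the last vowel is.
"weztop" has last vowel 'o'. The stems whose last vowel is 'o' (dizop → didizop, navwefol → nanavwefol) repeat the first consonant+vowel as a prefix.
So weztop → weweztop.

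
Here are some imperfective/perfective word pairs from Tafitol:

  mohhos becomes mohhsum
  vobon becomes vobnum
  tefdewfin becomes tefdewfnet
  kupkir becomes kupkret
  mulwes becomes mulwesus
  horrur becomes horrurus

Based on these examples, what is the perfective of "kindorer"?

vobon and tefdewfin both end in -n yet inflect differently (vobnum, tefdewfnet), so the final letter is not what conditions the rule; the last vowel is.
"kindorer" has last vowel 'e'. The one such stem in the data (mulwes → mulwesus) adds -us, so the same rule applies.
So kindorer → kindorerus.

kindorerus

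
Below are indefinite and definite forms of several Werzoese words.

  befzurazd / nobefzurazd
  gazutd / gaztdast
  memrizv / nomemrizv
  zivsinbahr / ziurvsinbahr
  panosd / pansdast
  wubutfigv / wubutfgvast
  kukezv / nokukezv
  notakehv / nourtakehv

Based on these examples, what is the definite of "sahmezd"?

nosahmezd

memrizv and notakehv both end in -v yet inflect differently (nomemrizv, nourtakehv), so the final letter is not what conditions the rule; the second-to-last letter is.
"sahmezd" has second-to-last letter 'z'. The stems whose second-to-last letter is 'z' (memrizv → nomemrizv, befzurazd → nobefzurazd, kukezv → nokukezv) add the prefix no-.
The other patterns: stems whose second-to-last letter is 'h' insert -ur- after the first vowel; stems whose second-to-last letter is 'g', 's' or 't' delete the last vowel and add -ast.
So sahmezd → nosahmezd.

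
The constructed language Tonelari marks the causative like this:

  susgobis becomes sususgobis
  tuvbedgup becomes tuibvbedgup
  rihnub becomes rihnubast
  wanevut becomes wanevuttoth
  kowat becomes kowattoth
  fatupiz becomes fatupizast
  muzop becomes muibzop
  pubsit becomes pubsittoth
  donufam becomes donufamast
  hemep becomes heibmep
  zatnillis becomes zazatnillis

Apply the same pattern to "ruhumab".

zatnillis and pubsit both have last vowel 'i' yet inflect differently (zazatnillis, pubsittoth), so the last vowel is not what conditions the rule; the final letter is.
"ruhumab" ends in -b. The one such stem in the data (rihnub → rihnubast) adds -ast, so the same rule applies.
So ruhumab → ruhumabast.

ruhumabast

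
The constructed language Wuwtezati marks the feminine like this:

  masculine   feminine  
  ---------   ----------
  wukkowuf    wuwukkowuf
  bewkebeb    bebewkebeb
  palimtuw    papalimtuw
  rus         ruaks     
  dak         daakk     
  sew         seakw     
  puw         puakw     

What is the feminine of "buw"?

buakw

palimtuw and sew both end in -w yet inflect differently (papalimtuw, seakw), so the final letter is not what conditions the rule; the number of vowels is.
"buw" has 1 vowel. The stems with 1 vowel (rus → ruaks, dak → daakk, sew → seakw) insert -ak- after the first vowel.
The other pattern: stems with 3 vowels repeat the first consonant+vowel as a prefix.
So buw → buakw.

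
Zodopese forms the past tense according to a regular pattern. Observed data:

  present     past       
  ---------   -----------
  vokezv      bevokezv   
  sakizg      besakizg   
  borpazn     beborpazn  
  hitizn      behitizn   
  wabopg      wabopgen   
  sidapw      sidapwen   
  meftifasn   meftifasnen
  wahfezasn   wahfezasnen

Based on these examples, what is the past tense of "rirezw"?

berirezw

sakizg and wabopg both end in -g yet inflect differently (besakizg, wabopgen), so the final letter is not what conditions the rule; the second-to-last letter is.
"rirezw" has second-to-last letter 'z'. The stems whose second-to-last letter is 'z' (vokezv → bevokezv, sakizg → besakizg, borpazn → beborpazn) add the prefix be-.
The other pattern: stems whose second-to-last letter is 'p' or 's' add -en.
So rirezw → berirezw.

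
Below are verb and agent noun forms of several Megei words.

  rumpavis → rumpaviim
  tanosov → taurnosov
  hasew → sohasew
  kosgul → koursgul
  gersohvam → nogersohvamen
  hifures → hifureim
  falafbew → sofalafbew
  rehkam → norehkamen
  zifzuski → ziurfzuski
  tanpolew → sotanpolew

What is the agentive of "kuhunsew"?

"kuhunsew" ends in -w. The stems ending in -w (hasew → sohasew, falafbew → sofalafbew, tanpolew → sotanpolew) add the prefix so-.
The other patterns: stems ending in -m add no- … -en around the stem; stems ending in -s drop the final letter and add -im; stems ending in -i, -l or -v insert -ur- after the first vowel.
So kuhunsew → sokuhunsew.

sokuhunsew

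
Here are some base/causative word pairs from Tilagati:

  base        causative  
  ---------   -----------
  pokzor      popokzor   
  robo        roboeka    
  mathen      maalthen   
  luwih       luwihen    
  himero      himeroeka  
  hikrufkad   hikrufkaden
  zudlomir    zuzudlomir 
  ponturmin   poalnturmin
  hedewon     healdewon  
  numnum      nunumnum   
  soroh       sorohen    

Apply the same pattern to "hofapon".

hoalfapon

luwih and ponturmin both have last vowel 'i' yet inflect differently (luwihen, poalnturmin), so the last vowel is not what conditions the rule; the final letter is.
"hofapon" ends in -n. The stems ending in -n (mathen → maalthen, ponturmin → poalnturmin, hedewon → healdewon) insert -al- after the first vowel.
So hofapon → hoalfapon.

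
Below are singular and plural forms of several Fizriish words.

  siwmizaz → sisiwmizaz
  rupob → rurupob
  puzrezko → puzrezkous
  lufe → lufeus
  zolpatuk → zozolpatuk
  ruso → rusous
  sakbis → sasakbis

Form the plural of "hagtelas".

puzrezko and rupob both have last vowel 'o' yet inflect differently (puzrezkous, rurupob), so the last vowel is not what conditions the rule; whether the stem ends in a vowel or a consonant is.
"hagtelas" ends in a consonant. The stems ending in a consonant (sakbis → sasakbis, zolpatuk → zozolpatuk, siwmizaz → sisiwmizaz) repeat the first consonant+vowel as a prefix.
The other pattern: stems ending in a vowel add -us.
So hagtelas → hahagtelas.

hahagtelas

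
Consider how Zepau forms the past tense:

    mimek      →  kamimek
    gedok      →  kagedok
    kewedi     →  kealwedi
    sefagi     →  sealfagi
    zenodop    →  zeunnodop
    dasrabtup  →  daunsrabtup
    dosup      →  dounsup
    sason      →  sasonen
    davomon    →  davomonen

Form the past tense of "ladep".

laundep

gedok and zenodop both have last vowel 'o' yet inflect differently (kagedok, zeunnodop), so the last vowel is not what conditions the rule; the final letter is.
"ladep" ends in -p. The stems ending in -p (zenodop → zeunnodop, dasrabtup → daunsrabtup, dosup → dounsup) insert -un- after the first vowel.
So ladep → laundep.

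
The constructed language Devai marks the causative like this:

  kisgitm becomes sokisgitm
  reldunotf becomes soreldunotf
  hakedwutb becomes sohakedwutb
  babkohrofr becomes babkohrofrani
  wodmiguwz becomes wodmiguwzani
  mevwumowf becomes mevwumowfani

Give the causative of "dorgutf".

sodorgutf

"dorgutf" has second-to-last letter 't'. The stems whose second-to-last letter is 't' (kisgitm → sokisgitm, reldunotf → soreldunotf, hakedwutb → sohakedwutb) add the prefix so-.
The other pattern: stems whose second-to-last letter is 'f' or 'w' add -ani.
So dorgutf → sodorgutf.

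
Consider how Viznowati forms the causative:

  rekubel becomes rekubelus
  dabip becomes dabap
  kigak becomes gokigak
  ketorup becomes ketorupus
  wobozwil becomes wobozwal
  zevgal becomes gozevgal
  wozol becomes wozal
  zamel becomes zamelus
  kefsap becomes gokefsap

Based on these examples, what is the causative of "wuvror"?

zamel and wobozwil both end in -l yet inflect differently (zamelus, wobozwal), so the final letter is not what conditions the rule; the last vowel is.
"wuvror" has last vowel 'o'. The one such stem in the data (wozol → wozal) changes the last vowel to 'a' (as do wobozwil, dabip), so the same rule applies.
The other patterns: stems whose last vowel is 'e' or 'u' add -us; stems whose last vowel is 'a' add the prefix go-.
So wuvror → wuvrar.

wuvrar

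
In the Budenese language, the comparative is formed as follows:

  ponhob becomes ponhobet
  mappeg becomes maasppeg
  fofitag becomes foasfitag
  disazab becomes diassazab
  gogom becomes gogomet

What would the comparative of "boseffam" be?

"boseffam" has last vowel 'a'. The stems whose last vowel is 'a' (fofitag → foasfitag, disazab → diassazab) insert -as- after the first vowel.
The other pattern: stems whose last vowel is 'o' add -et.
So boseffam → boasseffam.

boasseffam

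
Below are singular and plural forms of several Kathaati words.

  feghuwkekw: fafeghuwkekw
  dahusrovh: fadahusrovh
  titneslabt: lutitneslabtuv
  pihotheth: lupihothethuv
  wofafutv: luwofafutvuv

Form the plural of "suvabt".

dahusrovh and pihotheth both end in -h yet inflect differently (fadahusrovh, lupihothethuv), so the final letter is not what conditions the rule; the second-to-last letter is.
"suvabt" has second-to-last letter 'b'. The one such stem in the data (titneslabt → lutitneslabtuv) adds lu- … -uv around the stem, so the same rule applies.
The other pattern: stems whose second-to-last letter is 'k' or 'v' add the prefix fa-.
So suvabt → lusuvabtuv.

lusuvabtuv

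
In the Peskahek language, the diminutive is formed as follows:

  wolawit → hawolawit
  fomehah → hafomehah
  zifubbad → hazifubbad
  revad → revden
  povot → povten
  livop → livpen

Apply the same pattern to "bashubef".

zifubbad and revad both end in -d yet inflect differently (hazifubbad, revden), so the final letter is not what conditions the rule; the number of vowels is.
"bashubef" has 3 vowels. The stems with 3 vowels (wolawit → hawolawit, fomehah → hafomehah, zifubbad → hazifubbad) add the prefix ha-.
So bashubef → habashubef.

habashubef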